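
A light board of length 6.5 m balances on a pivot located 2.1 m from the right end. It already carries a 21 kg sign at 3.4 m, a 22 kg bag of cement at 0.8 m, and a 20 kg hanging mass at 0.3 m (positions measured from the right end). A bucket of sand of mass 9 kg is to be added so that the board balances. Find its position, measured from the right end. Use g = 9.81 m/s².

x ≈ 6.24 m from the right end

Take moments about the pivot (at 2.1 m from the right end).
Sign: 21 × 9.81 = 206 N down at 3.4 m → arm 1.3 m, τ = 206 × 1.3 = 267.8 N·m counterclockwise.
Bag of cement: 22 × 9.81 = 215.8 N down at 0.8 m → arm 1.3 m, τ = 215.8 × 1.3 = 280.5 N·m clockwise.
Hanging mass: 20 × 9.81 = 196.2 N down at 0.3 m → arm 1.8 m, τ = 196.2 × 1.8 = 353.2 N·m clockwise.
Net moment of existing loads = 365.9 N·m clockwise.
The bucket of sand weighs 9 × 9.81 = 88.29 N and must supply an equal counterclockwise moment, so its lever arm about the pivot is 365.9 / 88.29 = 4.14 m.
That puts it at 2.1 + 4.14 = 6.24 m from the right end.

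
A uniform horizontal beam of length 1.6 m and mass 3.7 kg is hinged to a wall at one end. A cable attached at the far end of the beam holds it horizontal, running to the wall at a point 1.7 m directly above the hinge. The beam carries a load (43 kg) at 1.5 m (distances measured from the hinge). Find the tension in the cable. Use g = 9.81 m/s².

Take moments about the hinge.
Beam weight: 3.7 × 9.81 = 36.3 N down at 0.8 m → arm 0.8 m, τ = 36.3 × 0.8 = 29.04 N·m clockwise.
Load: 43 × 9.81 = 421.8 N down at 1.5 m → arm 1.5 m, τ = 421.8 × 1.5 = 632.7 N·m clockwise.
Total clockwise load moment = 661.7 N·m.
The cable tension T acts at 1.6 m; only its component perpendicular to the beam, T sinθ, produces torque. sinθ = h/√(h²+d²) = 1.7/√(1.7²+1.6²) = 0.7282.
Balancing moments: T × 1.6 × 0.7282 = 661.7, giving T = 661.7 / 1.165 = 568 N.

T ≈ 568 N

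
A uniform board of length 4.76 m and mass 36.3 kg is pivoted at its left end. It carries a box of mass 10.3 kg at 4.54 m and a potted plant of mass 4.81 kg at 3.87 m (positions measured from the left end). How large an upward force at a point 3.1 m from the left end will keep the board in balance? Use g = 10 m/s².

Take moments about the left end.
Beam weight: 36.3 × 10 = 363 N down at 2.38 m → arm 2.38 m, τ = 363 × 2.38 = 863.9 N·m clockwise.
Box: 10.3 × 10 = 103 N down at 4.54 m → arm 4.54 m, τ = 103 × 4.54 = 467.6 N·m clockwise.
Potted plant: 4.81 × 10 = 48.1 N down at 3.87 m → arm 3.87 m, τ = 48.1 × 3.87 = 186.1 N·m clockwise.
Net moment of the loads = 1518 N·m clockwise.
The upward force F acts at a point 3.1 m from the left end, arm 3.1 m, giving F × 3.1 counterclockwise.
For rotational equilibrium, F × 3.1 = 1518, so F = 1518 / 3.1 = 490 N.

F ≈ 490 N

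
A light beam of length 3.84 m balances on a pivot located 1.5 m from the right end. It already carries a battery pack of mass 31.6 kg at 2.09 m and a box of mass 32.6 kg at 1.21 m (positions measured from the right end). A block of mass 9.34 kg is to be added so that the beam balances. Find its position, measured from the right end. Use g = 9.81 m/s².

Sum moments about the pivot (at 1.5 m from the right end) (the support reaction has zero arm there).
Battery pack: 31.6 × 9.81 = 310 N down at 2.09 m → arm 0.59 m, τ = 310 × 0.59 = 182.9 N·m counterclockwise.
Box: 32.6 × 9.81 = 319.8 N down at 1.21 m → arm 0.29 m, τ = 319.8 × 0.29 = 92.74 N·m clockwise.
Net moment of existing loads = 90.16 N·m counterclockwise.
The block weighs 9.34 × 9.81 = 91.63 N and must supply an equal clockwise moment, so its lever arm about the pivot is 90.16 / 91.63 = 0.984 m.
That puts it at 1.5 − 0.984 = 0.516 m from the right end.

x ≈ 0.516 m from the right end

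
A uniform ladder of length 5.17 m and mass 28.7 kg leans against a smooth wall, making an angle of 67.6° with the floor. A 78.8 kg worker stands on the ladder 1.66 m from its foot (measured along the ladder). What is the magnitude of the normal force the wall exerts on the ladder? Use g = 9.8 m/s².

Choose the foot of the ladder as the axis so the floor normal and friction both act there and drop out.
Ladder weight 28.7×9.8 = 281.3 N acts at 2.585 m along the ladder; its horizontal arm is 2.585·cos67.6° = 0.9851 m → τ = 277.1 N·m clockwise.
Worker: 78.8×9.8 = 772.2 N at 1.66 m → arm 0.6326 m → τ = 488.5 N·m clockwise.
Wall normal N acts horizontally at the top; its moment arm is the height L sinθ = 5.17·sin67.6° = 4.78 m, counterclockwise.
Balancing moments: N × 4.78 = 765.6, giving N = 160 N.

N_wall ≈ 160 N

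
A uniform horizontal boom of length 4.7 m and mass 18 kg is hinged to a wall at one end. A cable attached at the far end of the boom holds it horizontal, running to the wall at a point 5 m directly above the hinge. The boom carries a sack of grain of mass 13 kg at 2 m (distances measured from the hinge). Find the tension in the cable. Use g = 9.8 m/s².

T ≈ 195 N

Take moments about the hinge.
Beam weight: 18 × 9.8 = 176.4 N down at 2.35 m → arm 2.35 m, τ = 176.4 × 2.35 = 414.5 N·m clockwise.
Sack of grain: 13 × 9.8 = 127.4 N down at 2 m → arm 2 m, τ = 127.4 × 2 = 254.8 N·m clockwise.
Total clockwise load moment = 669.3 N·m.
The cable tension T acts at 4.7 m; only its component perpendicular to the boom, T sinθ, produces torque. sinθ = h/√(h²+d²) = 5/√(5²+4.7²) = 0.7286.
Στ = 0 ⇒ T × 4.7 × 0.7286 = 669.3 ⇒ T = 669.3 / 3.424 = 195 N.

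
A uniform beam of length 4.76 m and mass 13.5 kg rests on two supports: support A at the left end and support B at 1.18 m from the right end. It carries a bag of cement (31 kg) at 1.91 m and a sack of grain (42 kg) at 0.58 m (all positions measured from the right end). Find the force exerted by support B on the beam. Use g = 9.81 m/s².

R_B ≈ 811 N

Taking torques about support A:
Beam weight: 13.5 × 9.81 = 132.4 N down at 2.38 m → arm 2.38 m, τ = 132.4 × 2.38 = 315.1 N·m clockwise.
Bag of cement: 31 × 9.81 = 304.1 N down at 1.91 m → arm 2.85 m, τ = 304.1 × 2.85 = 866.7 N·m clockwise.
Sack of grain: 42 × 9.81 = 412 N down at 0.58 m → arm 4.18 m, τ = 412 × 4.18 = 1722 N·m clockwise.
Net load moment about support A = 2904 N·m clockwise.
Reaction R at support B is upward at 1.18 m, arm 3.58 m → moment R × 3.58 counterclockwise.
For rotational equilibrium, R × 3.58 = 2904, so R = 811 N.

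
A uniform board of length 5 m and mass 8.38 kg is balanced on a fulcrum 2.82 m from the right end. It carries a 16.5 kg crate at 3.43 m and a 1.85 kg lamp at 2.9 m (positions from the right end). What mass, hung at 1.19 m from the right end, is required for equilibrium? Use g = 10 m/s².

Choose the fulcrum (at 2.82 m from the right end) as the axis so the support reaction has zero arm there.
Beam weight: 8.38 × 10 = 83.8 N down at 2.5 m → arm 0.32 m, τ = 83.8 × 0.32 = 26.82 N·m clockwise.
Crate: 16.5 × 10 = 165 N down at 3.43 m → arm 0.61 m, τ = 165 × 0.61 = 100.6 N·m counterclockwise.
Lamp: 1.85 × 10 = 18.5 N down at 2.9 m → arm 0.08 m, τ = 18.5 × 0.08 = 1.48 N·m counterclockwise.
Net moment of known loads = 75.26 N·m counterclockwise.
An unknown mass m at 1.19 m has arm 1.63 m; its moment is m·g·1.63 clockwise.
Balancing moments: m × 10 × 1.63 = 75.26, giving m = 75.26 / (10 × 1.63) = 4.62 kg.

m ≈ 4.62 kg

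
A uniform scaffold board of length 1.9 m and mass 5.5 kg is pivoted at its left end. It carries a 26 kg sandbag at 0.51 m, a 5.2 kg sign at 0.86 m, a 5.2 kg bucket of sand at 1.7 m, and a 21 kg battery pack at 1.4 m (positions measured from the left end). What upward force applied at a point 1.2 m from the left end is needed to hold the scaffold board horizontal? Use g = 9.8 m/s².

About the left end:
Beam weight: 5.5 × 9.8 = 53.9 N down at 0.95 m → arm 0.95 m, τ = 53.9 × 0.95 = 51.2 N·m clockwise.
Sandbag: 26 × 9.8 = 254.8 N down at 0.51 m → arm 0.51 m, τ = 254.8 × 0.51 = 129.9 N·m clockwise.
Sign: 5.2 × 9.8 = 50.96 N down at 0.86 m → arm 0.86 m, τ = 50.96 × 0.86 = 43.83 N·m clockwise.
Bucket of sand: 5.2 × 9.8 = 50.96 N down at 1.7 m → arm 1.7 m, τ = 50.96 × 1.7 = 86.63 N·m clockwise.
Battery pack: 21 × 9.8 = 205.8 N down at 1.4 m → arm 1.4 m, τ = 205.8 × 1.4 = 288.1 N·m clockwise.
Net moment of the loads = 599.7 N·m clockwise.
The upward force F acts at a point 1.2 m from the left end, arm 1.2 m, giving F × 1.2 counterclockwise.
Setting net torque to zero: F × 1.2 = 599.7 → F = 599.7 / 1.2 = 500 N.

F ≈ 500 N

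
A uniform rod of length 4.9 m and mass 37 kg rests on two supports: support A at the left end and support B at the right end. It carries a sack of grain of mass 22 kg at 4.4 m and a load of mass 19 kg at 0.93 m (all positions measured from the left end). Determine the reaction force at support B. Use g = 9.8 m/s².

About support A:
Beam weight: 37 × 9.8 = 362.6 N down at 2.45 m → arm 2.45 m, τ = 362.6 × 2.45 = 888.4 N·m clockwise.
Sack of grain: 22 × 9.8 = 215.6 N down at 4.4 m → arm 4.4 m, τ = 215.6 × 4.4 = 948.6 N·m clockwise.
Load: 19 × 9.8 = 186.2 N down at 0.93 m → arm 0.93 m, τ = 186.2 × 0.93 = 173.2 N·m clockwise.
Net load moment about support A = 2010 N·m clockwise.
Reaction R at support B is upward at 4.9 m, arm 4.9 m → moment R × 4.9 counterclockwise.
Στ = 0 ⇒ R × 4.9 = 2010 ⇒ R = 410 N.

R_B ≈ 410 N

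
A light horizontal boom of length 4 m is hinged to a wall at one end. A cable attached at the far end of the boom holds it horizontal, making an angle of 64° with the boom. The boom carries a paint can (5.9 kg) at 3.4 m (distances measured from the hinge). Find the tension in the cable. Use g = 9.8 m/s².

T ≈ 54.7 N

About the hinge:
Paint can: 5.9 × 9.8 = 57.82 N down at 3.4 m → arm 3.4 m, τ = 57.82 × 3.4 = 196.6 N·m clockwise.
Total clockwise load moment = 196.6 N·m.
The cable tension T acts at 4 m; only its component perpendicular to the boom, T sinθ, produces torque. sin 64° = 0.8988.
For rotational equilibrium, T × 4 × 0.8988 = 196.6, so T = 196.6 / 3.595 = 54.7 N.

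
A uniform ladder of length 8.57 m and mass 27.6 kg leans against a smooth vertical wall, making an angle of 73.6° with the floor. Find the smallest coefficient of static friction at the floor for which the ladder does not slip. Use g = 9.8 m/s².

Taking torques about the foot of the ladder:
Ladder weight 27.6×9.8 = 270.5 N acts at 4.285 m along the ladder; its horizontal arm is 4.285·cos73.6° = 1.21 m → τ = 327.3 N·m clockwise.
Wall normal N acts horizontally at the top; its moment arm is the height L sinθ = 8.57·sin73.6° = 8.221 m, counterclockwise.
Setting net torque to zero: N × 8.221 = 327.3 → N = 39.81 N.
ΣFx = 0 ⇒ f = N_wall = 39.81 N. ΣFy = 0 ⇒ N_floor = 270.5 N.
μ_min = f / N_floor = 39.81 / 270.5 = 0.147.

μ_min ≈ 0.147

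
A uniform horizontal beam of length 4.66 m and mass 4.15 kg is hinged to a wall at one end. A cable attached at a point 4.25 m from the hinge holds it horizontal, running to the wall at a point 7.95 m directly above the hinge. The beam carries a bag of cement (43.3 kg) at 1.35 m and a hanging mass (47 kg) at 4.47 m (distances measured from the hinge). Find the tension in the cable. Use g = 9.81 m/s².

T ≈ 728 N

Take moments about the hinge.
Beam weight: 4.15 × 9.81 = 40.71 N down at 2.33 m → arm 2.33 m, τ = 40.71 × 2.33 = 94.85 N·m clockwise.
Bag of cement: 43.3 × 9.81 = 424.8 N down at 1.35 m → arm 1.35 m, τ = 424.8 × 1.35 = 573.5 N·m clockwise.
Hanging mass: 47 × 9.81 = 461.1 N down at 4.47 m → arm 4.47 m, τ = 461.1 × 4.47 = 2061 N·m clockwise.
Total clockwise load moment = 2729 N·m.
The cable tension T acts at 4.25 m; only its component perpendicular to the beam, T sinθ, produces torque. sinθ = h/√(h²+d²) = 7.95/√(7.95²+4.25²) = 0.8819.
Setting net torque to zero: T × 4.25 × 0.8819 = 2729 → T = 2729 / 3.748 = 728 N.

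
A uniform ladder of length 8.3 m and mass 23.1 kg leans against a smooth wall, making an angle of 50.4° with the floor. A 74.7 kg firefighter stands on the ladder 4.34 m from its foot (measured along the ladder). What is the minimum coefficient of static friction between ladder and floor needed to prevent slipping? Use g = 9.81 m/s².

About the foot of the ladder:
Ladder weight 23.1×9.81 = 226.6 N acts at 4.15 m along the ladder; its horizontal arm is 4.15·cos50.4° = 2.645 m → τ = 599.4 N·m clockwise.
Firefighter: 74.7×9.81 = 732.8 N at 4.34 m → arm 2.766 m → τ = 2027 N·m clockwise.
Wall normal N acts horizontally at the top; its moment arm is the height L sinθ = 8.3·sin50.4° = 6.395 m, counterclockwise.
Setting net torque to zero: N × 6.395 = 2626 → N = 410.6 N.
ΣFx = 0 ⇒ f = N_wall = 410.6 N. ΣFy = 0 ⇒ N_floor = 959.4 N.
μ_min = f / N_floor = 410.6 / 959.4 = 0.428.

μ_min ≈ 0.428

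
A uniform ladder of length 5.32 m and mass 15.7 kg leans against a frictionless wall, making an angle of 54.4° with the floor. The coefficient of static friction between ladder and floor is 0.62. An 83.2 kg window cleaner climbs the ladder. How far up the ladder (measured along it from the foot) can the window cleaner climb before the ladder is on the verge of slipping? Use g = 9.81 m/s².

Take moments about the foot of the ladder.
Ladder weight 15.7×9.81 = 154 N acts at 2.66 m along the ladder; its horizontal arm is 2.66·cos54.4° = 1.548 m → τ = 238.4 N·m clockwise.
Window cleaner weight 83.2×9.81 = 816.2 N at distance d → arm d·cos54.4° → τ = 816.2·d·0.5821 clockwise.
Wall normal N at the top has arm L sinθ = 4.326 m counterclockwise, so Στ = 0 gives N·4.326 = 238.4 + 475.1·d.
ΣFy = 0 ⇒ N_floor = 970.2 N, so the maximum friction is μ_s·N_floor = 0.62×970.2 = 601.5 N. ΣFx = 0 ⇒ N_wall = f, so at the slipping point N = 601.5 N.
Substituting: 601.5×4.326 = 238.4 + 475.1·d ⇒ d = (2602 − 238.4) / 475.1 = 4.97 m.

d ≈ 4.97 m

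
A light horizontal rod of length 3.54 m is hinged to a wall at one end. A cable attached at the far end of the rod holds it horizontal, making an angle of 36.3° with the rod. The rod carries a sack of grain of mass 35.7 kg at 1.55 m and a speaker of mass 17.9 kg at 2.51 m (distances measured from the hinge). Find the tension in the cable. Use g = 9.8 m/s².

T ≈ 469 N

Take moments about the hinge.
Sack of grain: 35.7 × 9.8 = 349.9 N down at 1.55 m → arm 1.55 m, τ = 349.9 × 1.55 = 542.3 N·m clockwise.
Speaker: 17.9 × 9.8 = 175.4 N down at 2.51 m → arm 2.51 m, τ = 175.4 × 2.51 = 440.3 N·m clockwise.
Total clockwise load moment = 982.6 N·m.
The cable tension T acts at 3.54 m; only its component perpendicular to the rod, T sinθ, produces torque. sin 36.3° = 0.592.
Setting net torque to zero: T × 3.54 × 0.592 = 982.6 → T = 982.6 / 2.096 = 469 N.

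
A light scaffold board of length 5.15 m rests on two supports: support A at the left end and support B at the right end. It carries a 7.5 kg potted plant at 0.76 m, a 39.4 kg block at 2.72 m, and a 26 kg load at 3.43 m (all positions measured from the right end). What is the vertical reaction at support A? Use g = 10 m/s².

R_A ≈ 392 N

Sum moments about support B (its reaction then has zero moment arm).
Potted plant: 7.5 × 10 = 75 N down at 0.76 m → arm 0.76 m, τ = 75 × 0.76 = 57 N·m counterclockwise.
Block: 39.4 × 10 = 394 N down at 2.72 m → arm 2.72 m, τ = 394 × 2.72 = 1072 N·m counterclockwise.
Load: 26 × 10 = 260 N down at 3.43 m → arm 3.43 m, τ = 260 × 3.43 = 891.8 N·m counterclockwise.
Net load moment about support B = 2021 N·m counterclockwise.
Reaction R at support A is upward at 5.15 m, arm 5.15 m → moment R × 5.15 clockwise.
Balancing moments: R × 5.15 = 2021, giving R = 392 N.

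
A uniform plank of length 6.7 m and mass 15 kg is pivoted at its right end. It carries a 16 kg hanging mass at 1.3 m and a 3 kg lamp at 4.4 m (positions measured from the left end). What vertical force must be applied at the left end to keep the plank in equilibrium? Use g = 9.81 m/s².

F ≈ 210 N

Choose the right end as the axis so the unknown pivot reaction has zero arm there.
Beam weight: 15 × 9.81 = 147.2 N down at 3.35 m → arm 3.35 m, τ = 147.2 × 3.35 = 493.1 N·m counterclockwise.
Hanging mass: 16 × 9.81 = 157 N down at 1.3 m → arm 5.4 m, τ = 157 × 5.4 = 847.8 N·m counterclockwise.
Lamp: 3 × 9.81 = 29.43 N down at 4.4 m → arm 2.3 m, τ = 29.43 × 2.3 = 67.69 N·m counterclockwise.
Net moment of the loads = 1409 N·m counterclockwise.
The upward force F acts at the left end, arm 6.7 m, giving F × 6.7 clockwise.
Στ = 0 ⇒ F × 6.7 = 1409 ⇒ F = 1409 / 6.7 = 210 N.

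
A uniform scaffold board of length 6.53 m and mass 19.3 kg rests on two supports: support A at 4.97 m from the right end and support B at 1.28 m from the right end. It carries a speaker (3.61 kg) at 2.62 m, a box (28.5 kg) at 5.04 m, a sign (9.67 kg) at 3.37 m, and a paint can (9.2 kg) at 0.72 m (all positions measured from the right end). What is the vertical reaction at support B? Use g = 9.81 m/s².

Taking torques about support A:
Beam weight: 19.3 × 9.81 = 189.3 N down at 3.265 m → arm 1.705 m, τ = 189.3 × 1.705 = 322.8 N·m clockwise.
Speaker: 3.61 × 9.81 = 35.41 N down at 2.62 m → arm 2.35 m, τ = 35.41 × 2.35 = 83.21 N·m clockwise.
Box: 28.5 × 9.81 = 279.6 N down at 5.04 m → arm 0.07 m, τ = 279.6 × 0.07 = 19.57 N·m counterclockwise.
Sign: 9.67 × 9.81 = 94.86 N down at 3.37 m → arm 1.6 m, τ = 94.86 × 1.6 = 151.8 N·m clockwise.
Paint can: 9.2 × 9.81 = 90.25 N down at 0.72 m → arm 4.25 m, τ = 90.25 × 4.25 = 383.6 N·m clockwise.
Net load moment about support A = 921.8 N·m clockwise.
Reaction R at support B is upward at 1.28 m, arm 3.69 m → moment R × 3.69 counterclockwise.
Balancing moments: R × 3.69 = 921.8, giving R = 250 N.

R_B ≈ 250 N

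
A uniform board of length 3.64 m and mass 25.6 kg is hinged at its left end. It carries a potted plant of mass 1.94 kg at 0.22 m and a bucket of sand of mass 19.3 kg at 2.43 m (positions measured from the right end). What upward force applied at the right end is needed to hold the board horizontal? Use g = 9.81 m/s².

F ≈ 206 N

About the left end:
Beam weight: 25.6 × 9.81 = 251.1 N down at 1.82 m → arm 1.82 m, τ = 251.1 × 1.82 = 457 N·m clockwise.
Potted plant: 1.94 × 9.81 = 19.03 N down at 0.22 m → arm 3.42 m, τ = 19.03 × 3.42 = 65.08 N·m clockwise.
Bucket of sand: 19.3 × 9.81 = 189.3 N down at 2.43 m → arm 1.21 m, τ = 189.3 × 1.21 = 229.1 N·m clockwise.
Net moment of the loads = 751.2 N·m clockwise.
The upward force F acts at the right end, arm 3.64 m, giving F × 3.64 counterclockwise.
For rotational equilibrium, F × 3.64 = 751.2, so F = 751.2 / 3.64 = 206 N.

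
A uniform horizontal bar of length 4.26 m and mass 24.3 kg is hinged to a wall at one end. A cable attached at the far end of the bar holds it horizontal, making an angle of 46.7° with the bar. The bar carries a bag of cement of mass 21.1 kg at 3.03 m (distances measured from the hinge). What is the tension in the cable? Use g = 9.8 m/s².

T ≈ 366 N

Sum moments about the hinge (the unknown hinge reaction has zero arm there).
Beam weight: 24.3 × 9.8 = 238.1 N down at 2.13 m → arm 2.13 m, τ = 238.1 × 2.13 = 507.2 N·m clockwise.
Bag of cement: 21.1 × 9.8 = 206.8 N down at 3.03 m → arm 3.03 m, τ = 206.8 × 3.03 = 626.6 N·m clockwise.
Total clockwise load moment = 1134 N·m.
The cable tension T acts at 4.26 m; only its component perpendicular to the bar, T sinθ, produces torque. sin 46.7° = 0.7278.
Balancing moments: T × 4.26 × 0.7278 = 1134, giving T = 1134 / 3.1 = 366 N.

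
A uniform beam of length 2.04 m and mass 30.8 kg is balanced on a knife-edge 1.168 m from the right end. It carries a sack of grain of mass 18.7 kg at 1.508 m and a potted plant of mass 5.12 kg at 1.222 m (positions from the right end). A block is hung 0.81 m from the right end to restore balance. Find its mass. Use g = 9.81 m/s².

m ≈ 5.8 kg

Taking torques about the knife-edge (at 1.168 m from the right end):
Beam weight: 30.8 × 9.81 = 302.1 N down at 1.02 m → arm 0.148 m, τ = 302.1 × 0.148 = 44.71 N·m clockwise.
Sack of grain: 18.7 × 9.81 = 183.4 N down at 1.508 m → arm 0.34 m, τ = 183.4 × 0.34 = 62.36 N·m counterclockwise.
Potted plant: 5.12 × 9.81 = 50.23 N down at 1.222 m → arm 0.054 m, τ = 50.23 × 0.054 = 2.712 N·m counterclockwise.
Net moment of known loads = 20.36 N·m counterclockwise.
An unknown mass m at 0.81 m has arm 0.358 m; its moment is m·g·0.358 clockwise.
Setting net torque to zero: m × 9.81 × 0.358 = 20.36 → m = 20.36 / (9.81 × 0.358) = 5.8 kg.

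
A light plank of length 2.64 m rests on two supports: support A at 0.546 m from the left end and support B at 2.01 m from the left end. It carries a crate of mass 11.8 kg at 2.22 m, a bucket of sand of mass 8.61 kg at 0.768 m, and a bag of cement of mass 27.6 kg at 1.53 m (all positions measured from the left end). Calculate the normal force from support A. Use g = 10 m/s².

R_A ≈ 147 N

About support B:
Crate: 11.8 × 10 = 118 N down at 2.22 m → arm 0.21 m, τ = 118 × 0.21 = 24.78 N·m clockwise.
Bucket of sand: 8.61 × 10 = 86.1 N down at 0.768 m → arm 1.242 m, τ = 86.1 × 1.242 = 106.9 N·m counterclockwise.
Bag of cement: 27.6 × 10 = 276 N down at 1.53 m → arm 0.48 m, τ = 276 × 0.48 = 132.5 N·m counterclockwise.
Net load moment about support B = 214.6 N·m counterclockwise.
Reaction R at support A is upward at 0.546 m, arm 1.464 m → moment R × 1.464 clockwise.
For rotational equilibrium, R × 1.464 = 214.6, so R = 147 N.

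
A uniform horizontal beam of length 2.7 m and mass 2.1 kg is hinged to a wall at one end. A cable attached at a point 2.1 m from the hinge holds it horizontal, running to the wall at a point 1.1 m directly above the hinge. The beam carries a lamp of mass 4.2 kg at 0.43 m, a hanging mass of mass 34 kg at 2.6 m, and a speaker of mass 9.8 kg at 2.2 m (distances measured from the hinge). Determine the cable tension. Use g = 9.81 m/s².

T ≈ 1150 N

About the hinge:
Beam weight: 2.1 × 9.81 = 20.6 N down at 1.35 m → arm 1.35 m, τ = 20.6 × 1.35 = 27.81 N·m clockwise.
Lamp: 4.2 × 9.81 = 41.2 N down at 0.43 m → arm 0.43 m, τ = 41.2 × 0.43 = 17.72 N·m clockwise.
Hanging mass: 34 × 9.81 = 333.5 N down at 2.6 m → arm 2.6 m, τ = 333.5 × 2.6 = 867.1 N·m clockwise.
Speaker: 9.8 × 9.81 = 96.14 N down at 2.2 m → arm 2.2 m, τ = 96.14 × 2.2 = 211.5 N·m clockwise.
Total clockwise load moment = 1124 N·m.
The cable tension T acts at 2.1 m; only its component perpendicular to the beam, T sinθ, produces torque. sinθ = h/√(h²+d²) = 1.1/√(1.1²+2.1²) = 0.464.
Στ = 0 ⇒ T × 2.1 × 0.464 = 1124 ⇒ T = 1124 / 0.9744 = 1150 N.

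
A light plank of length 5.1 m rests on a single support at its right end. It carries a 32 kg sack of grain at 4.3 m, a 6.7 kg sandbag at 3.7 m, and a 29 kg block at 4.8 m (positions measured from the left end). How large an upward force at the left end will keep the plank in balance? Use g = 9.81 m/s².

Choose the right end as the axis so the unknown pivot reaction has zero arm there.
Sack of grain: 32 × 9.81 = 313.9 N down at 4.3 m → arm 0.8 m, τ = 313.9 × 0.8 = 251.1 N·m counterclockwise.
Sandbag: 6.7 × 9.81 = 65.73 N down at 3.7 m → arm 1.4 m, τ = 65.73 × 1.4 = 92.02 N·m counterclockwise.
Block: 29 × 9.81 = 284.5 N down at 4.8 m → arm 0.3 m, τ = 284.5 × 0.3 = 85.35 N·m counterclockwise.
Net moment of the loads = 428.5 N·m counterclockwise.
The upward force F acts at the left end, arm 5.1 m, giving F × 5.1 clockwise.
For rotational equilibrium, F × 5.1 = 428.5, so F = 428.5 / 5.1 = 84 N.

F ≈ 84 N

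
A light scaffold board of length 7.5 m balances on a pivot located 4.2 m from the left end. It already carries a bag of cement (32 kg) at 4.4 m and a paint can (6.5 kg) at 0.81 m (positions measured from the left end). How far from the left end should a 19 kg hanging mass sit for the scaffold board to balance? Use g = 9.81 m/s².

Taking torques about the pivot (at 4.2 m from the left end):
Bag of cement: 32 × 9.81 = 313.9 N down at 4.4 m → arm 0.2 m, τ = 313.9 × 0.2 = 62.78 N·m clockwise.
Paint can: 6.5 × 9.81 = 63.77 N down at 0.81 m → arm 3.39 m, τ = 63.77 × 3.39 = 216.2 N·m counterclockwise.
Net moment of existing loads = 153.4 N·m counterclockwise.
The hanging mass weighs 19 × 9.81 = 186.4 N and must supply an equal clockwise moment, so its lever arm about the pivot is 153.4 / 186.4 = 0.823 m.
That puts it at 4.2 + 0.823 = 5.02 m from the left end.

x ≈ 5.02 m from the left end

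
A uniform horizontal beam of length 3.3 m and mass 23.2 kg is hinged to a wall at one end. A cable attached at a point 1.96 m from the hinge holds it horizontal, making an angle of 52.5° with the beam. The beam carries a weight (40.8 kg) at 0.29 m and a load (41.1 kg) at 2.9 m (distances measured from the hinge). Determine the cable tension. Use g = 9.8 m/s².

Sum moments about the hinge (the unknown hinge reaction has zero arm there).
Beam weight: 23.2 × 9.8 = 227.4 N down at 1.65 m → arm 1.65 m, τ = 227.4 × 1.65 = 375.2 N·m clockwise.
Weight: 40.8 × 9.8 = 399.8 N down at 0.29 m → arm 0.29 m, τ = 399.8 × 0.29 = 115.9 N·m clockwise.
Load: 41.1 × 9.8 = 402.8 N down at 2.9 m → arm 2.9 m, τ = 402.8 × 2.9 = 1168 N·m clockwise.
Total clockwise load moment = 1659 N·m.
The cable tension T acts at 1.96 m; only its component perpendicular to the beam, T sinθ, produces torque. sin 52.5° = 0.7934.
Στ = 0 ⇒ T × 1.96 × 0.7934 = 1659 ⇒ T = 1659 / 1.555 = 1070 N.

T ≈ 1070 N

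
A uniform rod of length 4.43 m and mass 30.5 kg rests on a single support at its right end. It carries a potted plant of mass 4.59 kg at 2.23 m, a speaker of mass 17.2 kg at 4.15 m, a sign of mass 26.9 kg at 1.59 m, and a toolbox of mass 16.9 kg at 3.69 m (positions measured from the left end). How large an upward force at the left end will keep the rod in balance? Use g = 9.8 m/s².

Take moments about the right end.
Beam weight: 30.5 × 9.8 = 298.9 N down at 2.215 m → arm 2.215 m, τ = 298.9 × 2.215 = 662.1 N·m counterclockwise.
Potted plant: 4.59 × 9.8 = 44.98 N down at 2.23 m → arm 2.2 m, τ = 44.98 × 2.2 = 98.96 N·m counterclockwise.
Speaker: 17.2 × 9.8 = 168.6 N down at 4.15 m → arm 0.28 m, τ = 168.6 × 0.28 = 47.21 N·m counterclockwise.
Sign: 26.9 × 9.8 = 263.6 N down at 1.59 m → arm 2.84 m, τ = 263.6 × 2.84 = 748.6 N·m counterclockwise.
Toolbox: 16.9 × 9.8 = 165.6 N down at 3.69 m → arm 0.74 m, τ = 165.6 × 0.74 = 122.5 N·m counterclockwise.
Net moment of the loads = 1679 N·m counterclockwise.
The upward force F acts at the left end, arm 4.43 m, giving F × 4.43 clockwise.
Στ = 0 ⇒ F × 4.43 = 1679 ⇒ F = 1679 / 4.43 = 379 N.

F ≈ 379 N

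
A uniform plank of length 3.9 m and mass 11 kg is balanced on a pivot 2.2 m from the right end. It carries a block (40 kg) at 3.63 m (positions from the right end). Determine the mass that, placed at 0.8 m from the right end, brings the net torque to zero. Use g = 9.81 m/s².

Take moments about the pivot (at 2.2 m from the right end).
Beam weight: 11 × 9.81 = 107.9 N down at 1.95 m → arm 0.25 m, τ = 107.9 × 0.25 = 26.98 N·m clockwise.
Block: 40 × 9.81 = 392.4 N down at 3.63 m → arm 1.43 m, τ = 392.4 × 1.43 = 561.1 N·m counterclockwise.
Net moment of known loads = 534.1 N·m counterclockwise.
An unknown mass m at 0.8 m has arm 1.4 m; its moment is m·g·1.4 clockwise.
Setting net torque to zero: m × 9.81 × 1.4 = 534.1 → m = 534.1 / (9.81 × 1.4) = 38.9 kg.

m ≈ 38.9 kg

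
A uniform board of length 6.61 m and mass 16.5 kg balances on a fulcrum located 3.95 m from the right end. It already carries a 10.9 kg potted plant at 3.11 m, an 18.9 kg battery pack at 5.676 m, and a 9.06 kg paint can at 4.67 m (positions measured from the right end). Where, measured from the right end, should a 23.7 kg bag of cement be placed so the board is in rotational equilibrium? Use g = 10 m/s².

x ≈ 3.13 m from the right end

About the fulcrum (at 3.95 m from the right end):
Beam weight: 16.5 × 10 = 165 N down at 3.305 m → arm 0.645 m, τ = 165 × 0.645 = 106.4 N·m clockwise.
Potted plant: 10.9 × 10 = 109 N down at 3.11 m → arm 0.84 m, τ = 109 × 0.84 = 91.56 N·m clockwise.
Battery pack: 18.9 × 10 = 189 N down at 5.676 m → arm 1.726 m, τ = 189 × 1.726 = 326.2 N·m counterclockwise.
Paint can: 9.06 × 10 = 90.6 N down at 4.67 m → arm 0.72 m, τ = 90.6 × 0.72 = 65.23 N·m counterclockwise.
Net moment of existing loads = 193.5 N·m counterclockwise.
The bag of cement weighs 23.7 × 10 = 237 N and must supply an equal clockwise moment, so its lever arm about the fulcrum is 193.5 / 237 = 0.816 m.
That puts it at 3.95 − 0.816 = 3.13 m from the right end.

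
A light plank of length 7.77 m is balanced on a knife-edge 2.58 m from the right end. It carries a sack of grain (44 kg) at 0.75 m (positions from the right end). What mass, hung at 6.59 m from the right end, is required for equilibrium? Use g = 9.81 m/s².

m ≈ 20.1 kg

About the knife-edge (at 2.58 m from the right end):
Sack of grain: 44 × 9.81 = 431.6 N down at 0.75 m → arm 1.83 m, τ = 431.6 × 1.83 = 789.8 N·m clockwise.
Net moment of known loads = 789.8 N·m clockwise.
An unknown mass m at 6.59 m has arm 4.01 m; its moment is m·g·4.01 counterclockwise.
For rotational equilibrium, m × 9.81 × 4.01 = 789.8, so m = 789.8 / (9.81 × 4.01) = 20.1 kg.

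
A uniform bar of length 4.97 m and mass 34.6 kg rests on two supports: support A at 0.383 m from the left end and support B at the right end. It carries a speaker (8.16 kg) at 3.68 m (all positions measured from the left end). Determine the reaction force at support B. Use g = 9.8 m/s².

Sum moments about support A (its reaction then has zero moment arm).
Beam weight: 34.6 × 9.8 = 339.1 N down at 2.485 m → arm 2.102 m, τ = 339.1 × 2.102 = 712.8 N·m clockwise.
Speaker: 8.16 × 9.8 = 79.97 N down at 3.68 m → arm 3.297 m, τ = 79.97 × 3.297 = 263.7 N·m clockwise.
Net load moment about support A = 976.5 N·m clockwise.
Reaction R at support B is upward at 4.97 m, arm 4.587 m → moment R × 4.587 counterclockwise.
Στ = 0 ⇒ R × 4.587 = 976.5 ⇒ R = 213 N.

R_B ≈ 213 N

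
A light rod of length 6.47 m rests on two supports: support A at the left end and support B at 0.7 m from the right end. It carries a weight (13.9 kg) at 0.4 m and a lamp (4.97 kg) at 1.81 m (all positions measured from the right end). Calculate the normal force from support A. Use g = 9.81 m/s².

R_A ≈ 2.29 N

Sum moments about support B (its reaction then has zero moment arm).
Weight: 13.9 × 9.81 = 136.4 N down at 0.4 m → arm 0.3 m, τ = 136.4 × 0.3 = 40.92 N·m clockwise.
Lamp: 4.97 × 9.81 = 48.76 N down at 1.81 m → arm 1.11 m, τ = 48.76 × 1.11 = 54.12 N·m counterclockwise.
Net load moment about support B = 13.2 N·m counterclockwise.
Reaction R at support A is upward at 6.47 m, arm 5.77 m → moment R × 5.77 clockwise.
Στ = 0 ⇒ R × 5.77 = 13.2 ⇒ R = 2.29 N.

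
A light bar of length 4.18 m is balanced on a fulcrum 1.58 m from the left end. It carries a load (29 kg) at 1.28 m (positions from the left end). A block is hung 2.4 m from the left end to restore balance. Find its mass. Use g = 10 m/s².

Choose the fulcrum (at 1.58 m from the left end) as the axis so the support reaction has zero arm there.
Load: 29 × 10 = 290 N down at 1.28 m → arm 0.3 m, τ = 290 × 0.3 = 87 N·m counterclockwise.
Net moment of known loads = 87 N·m counterclockwise.
An unknown mass m at 2.4 m has arm 0.82 m; its moment is m·g·0.82 clockwise.
Στ = 0 ⇒ m × 10 × 0.82 = 87 ⇒ m = 87 / (10 × 0.82) = 10.6 kg.

m ≈ 10.6 kg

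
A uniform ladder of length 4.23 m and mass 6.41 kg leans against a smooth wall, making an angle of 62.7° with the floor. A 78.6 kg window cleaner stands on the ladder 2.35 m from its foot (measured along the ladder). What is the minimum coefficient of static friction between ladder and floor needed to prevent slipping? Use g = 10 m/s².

μ_min ≈ 0.285

Choose the foot of the ladder as the axis so the floor normal and friction both act there and drop out.
Ladder weight 6.41×10 = 64.1 N acts at 2.115 m along the ladder; its horizontal arm is 2.115·cos62.7° = 0.97 m → τ = 62.18 N·m clockwise.
Window cleaner: 78.6×10 = 786 N at 2.35 m → arm 1.078 m → τ = 847.3 N·m clockwise.
Wall normal N acts horizontally at the top; its moment arm is the height L sinθ = 4.23·sin62.7° = 3.759 m, counterclockwise.
Setting net torque to zero: N × 3.759 = 909.5 → N = 242 N.
ΣFx = 0 ⇒ f = N_wall = 242 N. ΣFy = 0 ⇒ N_floor = 850.1 N.
μ_min = f / N_floor = 242 / 850.1 = 0.285.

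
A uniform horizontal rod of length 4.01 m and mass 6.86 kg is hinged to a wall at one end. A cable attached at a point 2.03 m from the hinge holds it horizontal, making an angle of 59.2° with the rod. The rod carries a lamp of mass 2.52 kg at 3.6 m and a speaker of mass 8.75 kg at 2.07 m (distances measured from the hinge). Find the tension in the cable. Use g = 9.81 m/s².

T ≈ 230 N

Take moments about the hinge.
Beam weight: 6.86 × 9.81 = 67.3 N down at 2.005 m → arm 2.005 m, τ = 67.3 × 2.005 = 134.9 N·m clockwise.
Lamp: 2.52 × 9.81 = 24.72 N down at 3.6 m → arm 3.6 m, τ = 24.72 × 3.6 = 88.99 N·m clockwise.
Speaker: 8.75 × 9.81 = 85.84 N down at 2.07 m → arm 2.07 m, τ = 85.84 × 2.07 = 177.7 N·m clockwise.
Total clockwise load moment = 401.6 N·m.
The cable tension T acts at 2.03 m; only its component perpendicular to the rod, T sinθ, produces torque. sin 59.2° = 0.859.
Balancing moments: T × 2.03 × 0.859 = 401.6, giving T = 401.6 / 1.744 = 230 N.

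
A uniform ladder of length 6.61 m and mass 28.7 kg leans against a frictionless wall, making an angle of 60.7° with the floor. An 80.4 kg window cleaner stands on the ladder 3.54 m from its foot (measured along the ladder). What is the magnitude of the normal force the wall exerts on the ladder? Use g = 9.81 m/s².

Take moments about the foot of the ladder.
Ladder weight 28.7×9.81 = 281.5 N acts at 3.305 m along the ladder; its horizontal arm is 3.305·cos60.7° = 1.617 m → τ = 455.2 N·m clockwise.
Window cleaner: 80.4×9.81 = 788.7 N at 3.54 m → arm 1.732 m → τ = 1366 N·m clockwise.
Wall normal N acts horizontally at the top; its moment arm is the height L sinθ = 6.61·sin60.7° = 5.764 m, counterclockwise.
For rotational equilibrium, N × 5.764 = 1821, so N = 316 N.

N_wall ≈ 316 N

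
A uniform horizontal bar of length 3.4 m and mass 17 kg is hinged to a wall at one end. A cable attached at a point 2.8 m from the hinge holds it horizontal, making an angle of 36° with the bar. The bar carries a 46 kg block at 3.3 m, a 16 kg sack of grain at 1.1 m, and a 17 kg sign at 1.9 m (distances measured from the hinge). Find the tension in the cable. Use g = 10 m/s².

T ≈ 1400 N

Take moments about the hinge.
Beam weight: 17 × 10 = 170 N down at 1.7 m → arm 1.7 m, τ = 170 × 1.7 = 289 N·m clockwise.
Block: 46 × 10 = 460 N down at 3.3 m → arm 3.3 m, τ = 460 × 3.3 = 1518 N·m clockwise.
Sack of grain: 16 × 10 = 160 N down at 1.1 m → arm 1.1 m, τ = 160 × 1.1 = 176 N·m clockwise.
Sign: 17 × 10 = 170 N down at 1.9 m → arm 1.9 m, τ = 170 × 1.9 = 323 N·m clockwise.
Total clockwise load moment = 2306 N·m.
The cable tension T acts at 2.8 m; only its component perpendicular to the bar, T sinθ, produces torque. sin 36° = 0.5878.
Balancing moments: T × 2.8 × 0.5878 = 2306, giving T = 2306 / 1.646 = 1400 N.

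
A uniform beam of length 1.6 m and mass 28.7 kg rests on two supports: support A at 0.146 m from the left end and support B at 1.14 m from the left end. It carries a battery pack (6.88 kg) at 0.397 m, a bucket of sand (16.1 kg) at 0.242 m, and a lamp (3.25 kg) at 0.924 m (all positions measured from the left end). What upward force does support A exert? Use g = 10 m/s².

Choose support B as the axis so its reaction then has zero moment arm.
Beam weight: 28.7 × 10 = 287 N down at 0.8 m → arm 0.34 m, τ = 287 × 0.34 = 97.58 N·m counterclockwise.
Battery pack: 6.88 × 10 = 68.8 N down at 0.397 m → arm 0.743 m, τ = 68.8 × 0.743 = 51.12 N·m counterclockwise.
Bucket of sand: 16.1 × 10 = 161 N down at 0.242 m → arm 0.898 m, τ = 161 × 0.898 = 144.6 N·m counterclockwise.
Lamp: 3.25 × 10 = 32.5 N down at 0.924 m → arm 0.216 m, τ = 32.5 × 0.216 = 7.02 N·m counterclockwise.
Net load moment about support B = 300.3 N·m counterclockwise.
Reaction R at support A is upward at 0.146 m, arm 0.994 m → moment R × 0.994 clockwise.
Balancing moments: R × 0.994 = 300.3, giving R = 302 N.

R_A ≈ 302 N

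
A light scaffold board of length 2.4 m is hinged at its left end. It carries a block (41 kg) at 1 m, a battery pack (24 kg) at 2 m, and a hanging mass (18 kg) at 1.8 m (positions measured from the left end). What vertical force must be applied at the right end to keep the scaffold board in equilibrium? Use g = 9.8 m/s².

Sum moments about the left end (the unknown pivot reaction has zero arm there).
Block: 41 × 9.8 = 401.8 N down at 1 m → arm 1 m, τ = 401.8 × 1 = 401.8 N·m clockwise.
Battery pack: 24 × 9.8 = 235.2 N down at 2 m → arm 2 m, τ = 235.2 × 2 = 470.4 N·m clockwise.
Hanging mass: 18 × 9.8 = 176.4 N down at 1.8 m → arm 1.8 m, τ = 176.4 × 1.8 = 317.5 N·m clockwise.
Net moment of the loads = 1190 N·m clockwise.
The upward force F acts at the right end, arm 2.4 m, giving F × 2.4 counterclockwise.
Balancing moments: F × 2.4 = 1190, giving F = 1190 / 2.4 = 496 N.

F ≈ 496 N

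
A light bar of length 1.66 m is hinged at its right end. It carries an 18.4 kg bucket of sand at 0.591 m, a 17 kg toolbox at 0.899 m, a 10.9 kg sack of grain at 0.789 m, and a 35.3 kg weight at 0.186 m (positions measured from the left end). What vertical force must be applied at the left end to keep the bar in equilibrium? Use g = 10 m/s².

Taking torques about the right end:
Bucket of sand: 18.4 × 10 = 184 N down at 0.591 m → arm 1.069 m, τ = 184 × 1.069 = 196.7 N·m counterclockwise.
Toolbox: 17 × 10 = 170 N down at 0.899 m → arm 0.761 m, τ = 170 × 0.761 = 129.4 N·m counterclockwise.
Sack of grain: 10.9 × 10 = 109 N down at 0.789 m → arm 0.871 m, τ = 109 × 0.871 = 94.94 N·m counterclockwise.
Weight: 35.3 × 10 = 353 N down at 0.186 m → arm 1.474 m, τ = 353 × 1.474 = 520.3 N·m counterclockwise.
Net moment of the loads = 941.3 N·m counterclockwise.
The upward force F acts at the left end, arm 1.66 m, giving F × 1.66 clockwise.
For rotational equilibrium, F × 1.66 = 941.3, so F = 941.3 / 1.66 = 567 N.

F ≈ 567 N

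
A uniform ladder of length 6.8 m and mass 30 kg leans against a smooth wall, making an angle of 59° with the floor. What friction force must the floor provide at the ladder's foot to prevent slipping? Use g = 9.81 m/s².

Choose the foot of the ladder as the axis so the floor normal and friction both act there and drop out.
Ladder weight 30×9.81 = 294.3 N acts at 3.4 m along the ladder; its horizontal arm is 3.4·cos59° = 1.751 m → τ = 515.3 N·m clockwise.
Wall normal N acts horizontally at the top; its moment arm is the height L sinθ = 6.8·sin59° = 5.829 m, counterclockwise.
For rotational equilibrium, N × 5.829 = 515.3, so N = 88.4 N.
ΣFx = 0: friction at the foot balances the wall's push, so f = N_wall = 88.4 N.

f ≈ 88.4 N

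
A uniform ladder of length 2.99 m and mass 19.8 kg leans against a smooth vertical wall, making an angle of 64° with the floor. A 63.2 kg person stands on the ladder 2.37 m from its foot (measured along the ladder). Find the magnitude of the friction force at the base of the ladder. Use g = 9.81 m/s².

Choose the foot of the ladder as the axis so the floor normal and friction both act there and drop out.
Ladder weight 19.8×9.81 = 194.2 N acts at 1.495 m along the ladder; its horizontal arm is 1.495·cos64° = 0.6554 m → τ = 127.3 N·m clockwise.
Person: 63.2×9.81 = 620 N at 2.37 m → arm 1.039 m → τ = 644.2 N·m clockwise.
Wall normal N acts horizontally at the top; its moment arm is the height L sinθ = 2.99·sin64° = 2.687 m, counterclockwise.
Setting net torque to zero: N × 2.687 = 771.5 → N = 287 N.
ΣFx = 0: friction at the foot balances the wall's push, so f = N_wall = 287 N.

f ≈ 287 N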